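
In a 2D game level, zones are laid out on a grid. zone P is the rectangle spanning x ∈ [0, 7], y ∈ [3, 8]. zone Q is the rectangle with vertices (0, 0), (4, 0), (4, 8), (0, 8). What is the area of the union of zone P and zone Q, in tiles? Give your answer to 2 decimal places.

By inclusion–exclusion:
Individual areas: |zone P| = 35, |zone Q| = 32.
|zone P∩zone Q|: x∈[0,4], y∈[3,8] → 4·5 = 20.
|zone P ∪ zone Q| = 67 − 20 = 47.00.

47.00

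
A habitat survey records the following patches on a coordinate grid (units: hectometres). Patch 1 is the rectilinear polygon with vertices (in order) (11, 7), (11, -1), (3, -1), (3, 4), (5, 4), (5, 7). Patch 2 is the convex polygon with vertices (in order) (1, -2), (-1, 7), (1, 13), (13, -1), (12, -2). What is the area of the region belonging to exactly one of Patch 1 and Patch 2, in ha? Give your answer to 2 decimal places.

80.02

|Patch 1| = 58, |Patch 2| = 110.5, |Patch 1∩Patch 2| = 44.2381.
|Patch 1 △ Patch 2| = |Patch 1| + |Patch 2| − 2·|Patch 1∩Patch 2| = 58 + 110.5 − 88.4762 = 80.02.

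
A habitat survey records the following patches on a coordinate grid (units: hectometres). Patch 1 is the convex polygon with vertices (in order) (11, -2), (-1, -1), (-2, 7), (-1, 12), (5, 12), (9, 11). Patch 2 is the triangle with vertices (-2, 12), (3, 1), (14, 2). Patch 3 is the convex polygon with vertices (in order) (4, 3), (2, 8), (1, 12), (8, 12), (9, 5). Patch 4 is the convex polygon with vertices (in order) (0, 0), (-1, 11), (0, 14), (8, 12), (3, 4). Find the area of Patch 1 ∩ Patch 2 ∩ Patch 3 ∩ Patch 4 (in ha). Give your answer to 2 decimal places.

7.84

The intersection is the polygon with vertices (2,8), (1.556,9.778), (5.191,7.506), (3.366,4.585).
By the shoelace formula its area is 7.84.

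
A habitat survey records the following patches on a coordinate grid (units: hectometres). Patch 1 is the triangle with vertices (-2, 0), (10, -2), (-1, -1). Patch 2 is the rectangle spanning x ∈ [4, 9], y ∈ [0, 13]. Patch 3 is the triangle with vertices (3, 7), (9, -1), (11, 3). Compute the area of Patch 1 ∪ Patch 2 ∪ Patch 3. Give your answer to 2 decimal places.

By inclusion–exclusion:
Individual areas: |Patch 1| = 5, |Patch 2| = 65, |Patch 3| = 20.
|Patch 1∩Patch 2| = 0.
|Patch 1∩Patch 3| = 0.
|Patch 2∩Patch 3| = 14.2083.
|Patch 1∩Patch 2∩Patch 3| = 0.
|Patch 1 ∪ Patch 2 ∪ Patch 3| = 90 − 14.2083 + 0 = 75.79.

75.79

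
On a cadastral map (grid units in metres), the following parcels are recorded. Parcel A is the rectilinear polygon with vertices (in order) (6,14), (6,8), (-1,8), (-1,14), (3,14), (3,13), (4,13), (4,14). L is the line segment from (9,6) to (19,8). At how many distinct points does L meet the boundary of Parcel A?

The segment lies entirely outside Parcel A and never meets its boundary.

0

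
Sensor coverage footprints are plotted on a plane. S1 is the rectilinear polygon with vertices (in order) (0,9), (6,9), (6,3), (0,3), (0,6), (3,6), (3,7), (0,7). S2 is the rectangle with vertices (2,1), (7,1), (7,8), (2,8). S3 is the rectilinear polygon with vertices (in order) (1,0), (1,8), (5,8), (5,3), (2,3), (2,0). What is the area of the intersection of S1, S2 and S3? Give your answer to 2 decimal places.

14.00

The intersection is the polygon with vertices (2,3), (2,6), (3,6), (3,7), (2,7), (2,8), (5,8), (5,3).
By the shoelace formula its area is 14.00.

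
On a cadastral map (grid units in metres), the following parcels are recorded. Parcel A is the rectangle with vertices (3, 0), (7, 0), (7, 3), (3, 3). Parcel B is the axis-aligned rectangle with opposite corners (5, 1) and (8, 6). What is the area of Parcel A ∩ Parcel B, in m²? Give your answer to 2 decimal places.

4.00

|Parcel A∩Parcel B|: x∈[5,7], y∈[1,3] → 2·2 = 4.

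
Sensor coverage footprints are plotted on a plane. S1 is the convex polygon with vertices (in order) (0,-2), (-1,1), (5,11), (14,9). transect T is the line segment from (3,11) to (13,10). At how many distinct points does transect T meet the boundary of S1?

2

The segment meets the boundary at (6.636,10.636), (4.887,10.811).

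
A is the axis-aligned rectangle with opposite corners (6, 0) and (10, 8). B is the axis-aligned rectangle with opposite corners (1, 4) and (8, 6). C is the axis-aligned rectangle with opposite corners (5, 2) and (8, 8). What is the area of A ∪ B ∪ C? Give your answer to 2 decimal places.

46.00

By inclusion–exclusion:
Individual areas: |A| = 32, |B| = 14, |C| = 18.
|A∩B|: x∈[6,8], y∈[4,6] → 2·2 = 4.
|A∩C|: x∈[6,8], y∈[2,8] → 2·6 = 12.
|B∩C|: x∈[5,8], y∈[4,6] → 3·2 = 6.
|A∩B∩C| = 4.
|A ∪ B ∪ C| = 64 − 22 + 4 = 46.00.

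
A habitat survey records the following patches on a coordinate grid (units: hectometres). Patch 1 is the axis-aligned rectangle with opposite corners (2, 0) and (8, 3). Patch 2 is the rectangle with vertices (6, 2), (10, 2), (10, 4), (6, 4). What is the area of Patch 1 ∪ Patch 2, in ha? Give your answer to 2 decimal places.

24.00

By inclusion–exclusion:
Individual areas: |Patch 1| = 18, |Patch 2| = 8.
|Patch 1∩Patch 2|: x∈[6,8], y∈[2,3] → 2·1 = 2.
|Patch 1 ∪ Patch 2| = 26 − 2 = 24.00.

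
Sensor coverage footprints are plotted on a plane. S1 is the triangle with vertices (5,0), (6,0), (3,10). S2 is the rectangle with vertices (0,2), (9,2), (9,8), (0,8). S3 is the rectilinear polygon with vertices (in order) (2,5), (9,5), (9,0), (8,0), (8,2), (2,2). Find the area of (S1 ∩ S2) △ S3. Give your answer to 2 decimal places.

22.10

|S1 ∩ S2| = 3.
|(S1 ∩ S2) ∩ S3| = 1.95.
|(S1 ∩ S2) △ S3| = 3 + 23 − 3.9 = 22.10.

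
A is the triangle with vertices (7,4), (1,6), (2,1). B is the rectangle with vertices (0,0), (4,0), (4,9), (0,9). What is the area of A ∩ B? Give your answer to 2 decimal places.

The intersection is the polygon with vertices (2,1), (1,6), (4,5), (4,2.2).
By the shoelace formula its area is 9.80.

9.80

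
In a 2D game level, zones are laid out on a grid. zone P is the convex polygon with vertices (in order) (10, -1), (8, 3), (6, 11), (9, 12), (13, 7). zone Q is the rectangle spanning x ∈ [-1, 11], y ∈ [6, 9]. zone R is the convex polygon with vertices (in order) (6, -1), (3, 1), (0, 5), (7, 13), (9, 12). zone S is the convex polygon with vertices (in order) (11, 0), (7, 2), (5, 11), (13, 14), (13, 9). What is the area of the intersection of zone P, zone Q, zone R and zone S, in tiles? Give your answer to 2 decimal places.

The intersection is the polygon with vertices (7.615,6), (7.25,6), (6.5,9), (8.308,9).
By the shoelace formula its area is 3.26.

3.26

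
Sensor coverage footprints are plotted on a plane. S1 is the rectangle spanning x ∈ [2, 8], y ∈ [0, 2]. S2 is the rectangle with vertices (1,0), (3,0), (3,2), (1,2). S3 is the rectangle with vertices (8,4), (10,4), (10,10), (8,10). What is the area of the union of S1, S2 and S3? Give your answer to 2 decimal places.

By inclusion–exclusion:
Individual areas: |S1| = 12, |S2| = 4, |S3| = 12.
|S1∩S2|: x∈[2,3], y∈[0,2] → 1·2 = 2.
|S1∩S3| = 0 (no overlap).
|S2∩S3| = 0 (no overlap).
|S1∩S2∩S3| = 0.
|S1 ∪ S2 ∪ S3| = 28 − 2 + 0 = 26.00.

26.00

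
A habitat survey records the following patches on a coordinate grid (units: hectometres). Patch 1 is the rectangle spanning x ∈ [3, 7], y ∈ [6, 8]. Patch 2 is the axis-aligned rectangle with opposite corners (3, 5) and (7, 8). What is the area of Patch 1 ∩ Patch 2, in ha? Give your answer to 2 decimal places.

|Patch 1∩Patch 2|: x∈[3,7], y∈[6,8] → 4·2 = 8.

8.00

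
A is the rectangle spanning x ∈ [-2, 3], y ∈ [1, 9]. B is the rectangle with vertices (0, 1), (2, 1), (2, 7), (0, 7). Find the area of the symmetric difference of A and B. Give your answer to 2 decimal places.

28.00

|A∩B|: x∈[0,2], y∈[1,7] → 2·6 = 12.
|A △ B| = |A| + |B| − 2·|A∩B| = 40 + 12 − 24 = 28.00.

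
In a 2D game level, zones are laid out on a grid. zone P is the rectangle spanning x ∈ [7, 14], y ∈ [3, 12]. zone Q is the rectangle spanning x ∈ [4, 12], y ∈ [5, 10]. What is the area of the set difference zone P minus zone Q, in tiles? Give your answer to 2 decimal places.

38.00

|zone P∩zone Q|: x∈[7,12], y∈[5,10] → 5·5 = 25.
|zone P| = 63.
|zone P ∖ zone Q| = |zone P| − |zone P∩zone Q| = 63 − 25 = 38.00.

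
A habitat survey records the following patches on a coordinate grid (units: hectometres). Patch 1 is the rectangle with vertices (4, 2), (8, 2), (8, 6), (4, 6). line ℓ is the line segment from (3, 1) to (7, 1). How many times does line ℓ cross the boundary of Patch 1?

The segment lies entirely outside Patch 1 and never meets its boundary.

0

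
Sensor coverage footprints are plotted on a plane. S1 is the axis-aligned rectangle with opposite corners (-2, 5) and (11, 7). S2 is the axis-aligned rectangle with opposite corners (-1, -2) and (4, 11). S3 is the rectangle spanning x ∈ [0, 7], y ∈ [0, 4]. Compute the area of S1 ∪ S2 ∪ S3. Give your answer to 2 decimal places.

93.00

By inclusion–exclusion:
Individual areas: |S1| = 26, |S2| = 65, |S3| = 28.
|S1∩S2|: x∈[-1,4], y∈[5,7] → 5·2 = 10.
|S1∩S3| = 0 (no overlap).
|S2∩S3|: x∈[0,4], y∈[0,4] → 4·4 = 16.
|S1∩S2∩S3| = 0.
|S1 ∪ S2 ∪ S3| = 119 − 26 + 0 = 93.00.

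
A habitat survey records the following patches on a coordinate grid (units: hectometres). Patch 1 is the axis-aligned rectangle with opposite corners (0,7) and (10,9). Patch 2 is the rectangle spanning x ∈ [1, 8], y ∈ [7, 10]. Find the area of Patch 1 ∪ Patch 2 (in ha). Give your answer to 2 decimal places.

By inclusion–exclusion:
Individual areas: |Patch 1| = 20, |Patch 2| = 21.
|Patch 1∩Patch 2|: x∈[1,8], y∈[7,9] → 7·2 = 14.
|Patch 1 ∪ Patch 2| = 41 − 14 = 27.00.

27.00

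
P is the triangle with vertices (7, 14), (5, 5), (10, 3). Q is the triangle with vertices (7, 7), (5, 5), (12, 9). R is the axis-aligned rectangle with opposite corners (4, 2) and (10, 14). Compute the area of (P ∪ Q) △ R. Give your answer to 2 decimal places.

|P ∪ Q| = 25.3841.
|(P ∪ Q) ∩ R| = 25.0413.
|(P ∪ Q) △ R| = 25.3841 + 72 − 50.0826 = 47.30.

47.30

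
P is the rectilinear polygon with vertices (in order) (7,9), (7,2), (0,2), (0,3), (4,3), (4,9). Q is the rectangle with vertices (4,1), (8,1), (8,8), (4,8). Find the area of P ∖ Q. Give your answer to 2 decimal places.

|P| = 25, |P∩Q| = 18.
|P ∖ Q| = |P| − |P∩Q| = 25 − 18 = 7.00.

7.00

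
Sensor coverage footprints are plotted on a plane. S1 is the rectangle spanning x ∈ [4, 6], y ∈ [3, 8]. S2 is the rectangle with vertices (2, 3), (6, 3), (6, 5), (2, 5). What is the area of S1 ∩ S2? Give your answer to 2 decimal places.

4.00

|S1∩S2|: x∈[4,6], y∈[3,5] → 2·2 = 4.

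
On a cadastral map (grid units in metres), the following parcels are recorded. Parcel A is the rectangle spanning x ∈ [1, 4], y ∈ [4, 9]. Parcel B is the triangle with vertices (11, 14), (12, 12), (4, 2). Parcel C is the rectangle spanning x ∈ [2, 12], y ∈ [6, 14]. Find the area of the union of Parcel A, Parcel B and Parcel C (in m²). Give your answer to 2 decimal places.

90.73

By inclusion–exclusion:
Individual areas: |Parcel A| = 15, |Parcel B| = 13, |Parcel C| = 80.
|Parcel A∩Parcel B| = 0.
|Parcel A∩Parcel C|: x∈[2,4], y∈[6,9] → 2·3 = 6.
|Parcel B∩Parcel C| = 11.2667.
|Parcel A∩Parcel B∩Parcel C| = 0.
|Parcel A ∪ Parcel B ∪ Parcel C| = 108 − 17.2667 + 0 = 90.73.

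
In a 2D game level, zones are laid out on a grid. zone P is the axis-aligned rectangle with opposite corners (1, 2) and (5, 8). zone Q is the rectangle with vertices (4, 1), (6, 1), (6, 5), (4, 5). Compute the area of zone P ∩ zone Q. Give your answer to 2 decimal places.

3.00

|zone P∩zone Q|: x∈[4,5], y∈[2,5] → 1·3 = 3.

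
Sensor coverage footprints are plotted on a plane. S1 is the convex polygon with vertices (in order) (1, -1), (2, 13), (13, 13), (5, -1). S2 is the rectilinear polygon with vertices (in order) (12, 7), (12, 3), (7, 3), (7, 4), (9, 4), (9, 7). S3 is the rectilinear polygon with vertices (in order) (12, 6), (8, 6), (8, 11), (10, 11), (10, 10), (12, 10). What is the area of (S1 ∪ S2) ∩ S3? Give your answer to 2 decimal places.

|S1 ∪ S2| = 118.1429.
|(S1 ∪ S2) ∩ S3| = 13.29.

13.29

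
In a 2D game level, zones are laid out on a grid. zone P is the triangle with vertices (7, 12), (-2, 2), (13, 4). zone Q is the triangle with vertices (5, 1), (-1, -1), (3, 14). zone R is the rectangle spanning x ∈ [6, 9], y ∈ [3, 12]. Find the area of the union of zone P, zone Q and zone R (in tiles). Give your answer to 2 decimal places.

94.18

By inclusion–exclusion:
Individual areas: |zone P| = 66, |zone Q| = 41, |zone R| = 27.
|zone P∩zone Q| = 16.8417.
|zone P∩zone R| = 22.9778.
|zone Q∩zone R| = 0.
|zone P∩zone Q∩zone R| = 0.
|zone P ∪ zone Q ∪ zone R| = 134 − 39.8195 + 0 = 94.18.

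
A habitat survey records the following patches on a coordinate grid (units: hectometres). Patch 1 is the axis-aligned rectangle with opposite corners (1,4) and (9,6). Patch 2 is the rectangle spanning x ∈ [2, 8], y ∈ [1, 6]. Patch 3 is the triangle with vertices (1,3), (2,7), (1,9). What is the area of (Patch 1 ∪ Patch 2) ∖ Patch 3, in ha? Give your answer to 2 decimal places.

|Patch 1 ∪ Patch 2| = 34.
|(Patch 1 ∪ Patch 2) ∩ Patch 3| = 1.
|(Patch 1 ∪ Patch 2) ∖ Patch 3| = 34 − 1 = 33.00.

33.00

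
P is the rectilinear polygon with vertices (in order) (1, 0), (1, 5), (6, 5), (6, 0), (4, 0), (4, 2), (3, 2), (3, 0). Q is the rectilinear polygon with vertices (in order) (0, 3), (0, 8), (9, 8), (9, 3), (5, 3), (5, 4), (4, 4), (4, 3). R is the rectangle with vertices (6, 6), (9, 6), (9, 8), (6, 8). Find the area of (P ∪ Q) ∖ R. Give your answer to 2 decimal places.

|P ∪ Q| = 58.
|(P ∪ Q) ∩ R| = 6.
|(P ∪ Q) ∖ R| = 58 − 6 = 52.00.

52.00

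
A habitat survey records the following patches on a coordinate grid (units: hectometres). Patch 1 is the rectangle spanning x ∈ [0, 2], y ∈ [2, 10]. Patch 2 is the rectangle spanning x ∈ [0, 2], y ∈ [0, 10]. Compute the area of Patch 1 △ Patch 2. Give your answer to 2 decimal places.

4.00

|Patch 1∩Patch 2|: x∈[0,2], y∈[2,10] → 2·8 = 16.
|Patch 1 △ Patch 2| = |Patch 1| + |Patch 2| − 2·|Patch 1∩Patch 2| = 16 + 20 − 32 = 4.00.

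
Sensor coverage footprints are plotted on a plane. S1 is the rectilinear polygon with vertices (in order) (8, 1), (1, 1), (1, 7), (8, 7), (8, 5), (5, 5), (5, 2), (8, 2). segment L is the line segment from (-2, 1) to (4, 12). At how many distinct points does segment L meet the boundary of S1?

The segment meets the boundary at (1.273,7), (1,6.5).

2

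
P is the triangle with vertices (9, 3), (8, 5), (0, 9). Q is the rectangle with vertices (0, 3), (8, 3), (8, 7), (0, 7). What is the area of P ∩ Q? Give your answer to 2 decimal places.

The intersection is the polygon with vertices (8,5), (8,3.667), (3,7), (4,7).
By the shoelace formula its area is 4.33.

4.33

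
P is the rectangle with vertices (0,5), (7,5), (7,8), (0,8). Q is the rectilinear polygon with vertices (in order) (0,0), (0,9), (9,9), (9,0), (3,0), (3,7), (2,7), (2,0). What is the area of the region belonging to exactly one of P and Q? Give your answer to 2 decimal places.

57.00

|P| = 21, |Q| = 74, |P∩Q| = 19.
|P △ Q| = |P| + |Q| − 2·|P∩Q| = 21 + 74 − 38 = 57.00.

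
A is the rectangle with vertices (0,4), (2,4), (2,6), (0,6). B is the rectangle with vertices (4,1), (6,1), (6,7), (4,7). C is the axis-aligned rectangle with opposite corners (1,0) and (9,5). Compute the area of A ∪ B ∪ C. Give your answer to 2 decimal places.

47.00

By inclusion–exclusion:
Individual areas: |A| = 4, |B| = 12, |C| = 40.
|A∩B| = 0 (no overlap).
|A∩C|: x∈[1,2], y∈[4,5] → 1·1 = 1.
|B∩C|: x∈[4,6], y∈[1,5] → 2·4 = 8.
|A∩B∩C| = 0.
|A ∪ B ∪ C| = 56 − 9 + 0 = 47.00.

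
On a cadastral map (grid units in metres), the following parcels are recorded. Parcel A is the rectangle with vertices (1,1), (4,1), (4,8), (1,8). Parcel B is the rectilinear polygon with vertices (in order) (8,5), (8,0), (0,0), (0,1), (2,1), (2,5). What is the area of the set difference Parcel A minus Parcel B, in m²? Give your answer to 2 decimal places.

|Parcel A| = 21, |Parcel A∩Parcel B| = 8.
|Parcel A ∖ Parcel B| = |Parcel A| − |Parcel A∩Parcel B| = 21 − 8 = 13.00.

13.00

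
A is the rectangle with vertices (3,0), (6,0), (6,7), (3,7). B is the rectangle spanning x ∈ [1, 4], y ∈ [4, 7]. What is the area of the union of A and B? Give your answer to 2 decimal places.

By inclusion–exclusion:
Individual areas: |A| = 21, |B| = 9.
|A∩B|: x∈[3,4], y∈[4,7] → 1·3 = 3.
|A ∪ B| = 30 − 3 = 27.00.

27.00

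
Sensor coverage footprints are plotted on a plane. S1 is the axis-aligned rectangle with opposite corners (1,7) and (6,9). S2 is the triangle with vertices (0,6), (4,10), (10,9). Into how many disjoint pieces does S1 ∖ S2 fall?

2

S1 ∖ S2 splits into 2 disjoint pieces (area 1.0667, area 2).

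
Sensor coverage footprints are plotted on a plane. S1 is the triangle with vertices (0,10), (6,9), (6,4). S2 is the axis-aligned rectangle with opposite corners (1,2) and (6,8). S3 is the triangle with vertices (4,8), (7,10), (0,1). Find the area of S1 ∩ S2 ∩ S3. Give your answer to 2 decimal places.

The intersection is the polygon with vertices (3.273,6.727), (4,8), (5.444,8), (3.938,6.062).
By the shoelace formula its area is 2.06.

2.06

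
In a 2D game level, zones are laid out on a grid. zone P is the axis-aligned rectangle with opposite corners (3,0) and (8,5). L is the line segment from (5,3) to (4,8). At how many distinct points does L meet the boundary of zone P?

The segment meets the boundary at (4.6,5).

1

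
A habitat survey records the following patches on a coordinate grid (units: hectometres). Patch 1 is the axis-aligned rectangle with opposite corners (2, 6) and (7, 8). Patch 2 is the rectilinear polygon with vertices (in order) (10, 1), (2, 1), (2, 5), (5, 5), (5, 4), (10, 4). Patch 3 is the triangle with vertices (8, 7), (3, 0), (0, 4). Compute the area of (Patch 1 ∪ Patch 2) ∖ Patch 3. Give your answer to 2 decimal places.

|Patch 1 ∪ Patch 2| = 37.
|(Patch 1 ∪ Patch 2) ∩ Patch 3| = 11.753.
|(Patch 1 ∪ Patch 2) ∖ Patch 3| = 37 − 11.753 = 25.25.

25.25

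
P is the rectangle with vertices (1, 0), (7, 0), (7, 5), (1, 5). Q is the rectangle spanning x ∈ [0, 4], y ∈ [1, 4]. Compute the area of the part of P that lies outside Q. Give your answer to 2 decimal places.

21.00

|P∩Q|: x∈[1,4], y∈[1,4] → 3·3 = 9.
|P| = 30.
|P ∖ Q| = |P| − |P∩Q| = 30 − 9 = 21.00.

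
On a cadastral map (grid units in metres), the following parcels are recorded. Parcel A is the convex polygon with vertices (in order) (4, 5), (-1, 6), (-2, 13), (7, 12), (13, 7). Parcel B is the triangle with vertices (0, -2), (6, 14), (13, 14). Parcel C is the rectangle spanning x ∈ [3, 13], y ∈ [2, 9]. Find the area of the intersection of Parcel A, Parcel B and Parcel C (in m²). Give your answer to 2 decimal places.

The intersection is the polygon with vertices (4.125,9), (8.938,9), (6.059,5.458), (4,5), (3,5.2), (3,6).
By the shoelace formula its area is 15.08.

15.08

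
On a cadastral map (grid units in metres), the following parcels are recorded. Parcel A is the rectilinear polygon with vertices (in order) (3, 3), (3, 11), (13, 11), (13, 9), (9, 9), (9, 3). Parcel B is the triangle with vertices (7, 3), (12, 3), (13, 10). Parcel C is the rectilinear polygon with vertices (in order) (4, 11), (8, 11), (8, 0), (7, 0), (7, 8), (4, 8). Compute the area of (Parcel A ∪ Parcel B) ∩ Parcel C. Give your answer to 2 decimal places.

The region (Parcel A ∪ Parcel B) ∩ Parcel C is the polygon with vertices (8,11), (8,3), (7,3), (7,8), (4,8), (4,11).
By the shoelace formula its area is 17.00.

17.00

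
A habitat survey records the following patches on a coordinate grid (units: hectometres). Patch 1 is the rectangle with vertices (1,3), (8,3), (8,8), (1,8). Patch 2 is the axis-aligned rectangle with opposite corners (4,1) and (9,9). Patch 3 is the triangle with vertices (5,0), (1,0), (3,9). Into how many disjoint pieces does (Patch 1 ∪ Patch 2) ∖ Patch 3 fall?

2

(Patch 1 ∪ Patch 2) ∖ Patch 3 splits into 2 disjoint pieces (area 6.1111, area 40).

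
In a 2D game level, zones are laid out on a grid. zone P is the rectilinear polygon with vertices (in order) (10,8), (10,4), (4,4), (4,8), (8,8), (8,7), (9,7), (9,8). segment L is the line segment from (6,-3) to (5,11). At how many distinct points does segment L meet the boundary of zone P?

The segment meets the boundary at (5.214,8), (5.5,4).

2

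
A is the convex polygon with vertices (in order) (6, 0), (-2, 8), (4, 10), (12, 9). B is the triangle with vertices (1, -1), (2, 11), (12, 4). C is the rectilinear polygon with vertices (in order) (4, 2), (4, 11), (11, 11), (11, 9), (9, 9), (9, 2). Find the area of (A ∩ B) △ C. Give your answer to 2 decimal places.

39.44

|A ∩ B| = 44.7718.
|(A ∩ B) ∩ C| = 27.1667.
|(A ∩ B) △ C| = 44.7718 + 49 − 54.3333 = 39.44.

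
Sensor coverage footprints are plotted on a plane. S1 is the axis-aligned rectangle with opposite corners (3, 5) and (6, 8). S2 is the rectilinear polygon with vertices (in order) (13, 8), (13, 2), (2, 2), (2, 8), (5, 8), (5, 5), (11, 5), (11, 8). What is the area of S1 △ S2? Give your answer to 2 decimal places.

45.00

|S1| = 9, |S2| = 48, |S1∩S2| = 6.
|S1 △ S2| = |S1| + |S2| − 2·|S1∩S2| = 9 + 48 − 12 = 45.00.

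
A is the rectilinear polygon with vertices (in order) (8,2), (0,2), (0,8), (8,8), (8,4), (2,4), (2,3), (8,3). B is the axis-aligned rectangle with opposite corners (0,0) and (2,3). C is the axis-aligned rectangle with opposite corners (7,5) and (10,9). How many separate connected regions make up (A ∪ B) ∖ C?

1

(A ∪ B) ∖ C is a single connected region.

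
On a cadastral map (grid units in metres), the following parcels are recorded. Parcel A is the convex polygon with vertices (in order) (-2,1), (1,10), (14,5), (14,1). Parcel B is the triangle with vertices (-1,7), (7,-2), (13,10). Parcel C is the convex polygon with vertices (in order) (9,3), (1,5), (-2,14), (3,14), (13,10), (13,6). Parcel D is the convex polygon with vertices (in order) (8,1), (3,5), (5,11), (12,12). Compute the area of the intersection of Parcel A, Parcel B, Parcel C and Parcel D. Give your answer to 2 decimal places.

The intersection is the polygon with vertices (10.012,6.534), (8.75,3.062), (3.909,4.273), (3,5), (4.026,8.077), (5.294,8.349).
By the shoelace formula its area is 24.21.

24.21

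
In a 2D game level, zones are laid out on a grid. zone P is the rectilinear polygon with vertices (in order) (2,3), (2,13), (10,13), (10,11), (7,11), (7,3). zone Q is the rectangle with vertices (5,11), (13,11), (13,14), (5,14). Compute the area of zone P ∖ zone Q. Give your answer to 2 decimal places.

46.00

|zone P| = 56, |zone P∩zone Q| = 10.
|zone P ∖ zone Q| = |zone P| − |zone P∩zone Q| = 56 − 10 = 46.00.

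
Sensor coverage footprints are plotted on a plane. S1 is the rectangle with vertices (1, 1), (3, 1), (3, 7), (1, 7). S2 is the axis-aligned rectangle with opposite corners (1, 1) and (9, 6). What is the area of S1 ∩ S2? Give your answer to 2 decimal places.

10.00

|S1∩S2|: x∈[1,3], y∈[1,6] → 2·5 = 10.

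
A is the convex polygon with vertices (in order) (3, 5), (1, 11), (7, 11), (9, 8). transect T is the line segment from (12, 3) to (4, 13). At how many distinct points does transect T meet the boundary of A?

The segment meets the boundary at (5.6,11), (8.286,7.643).

2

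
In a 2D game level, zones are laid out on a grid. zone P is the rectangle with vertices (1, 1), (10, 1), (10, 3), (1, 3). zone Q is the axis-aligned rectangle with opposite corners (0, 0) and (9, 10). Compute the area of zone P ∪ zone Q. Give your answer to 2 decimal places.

92.00

By inclusion–exclusion:
Individual areas: |zone P| = 18, |zone Q| = 90.
|zone P∩zone Q|: x∈[1,9], y∈[1,3] → 8·2 = 16.
|zone P ∪ zone Q| = 108 − 16 = 92.00.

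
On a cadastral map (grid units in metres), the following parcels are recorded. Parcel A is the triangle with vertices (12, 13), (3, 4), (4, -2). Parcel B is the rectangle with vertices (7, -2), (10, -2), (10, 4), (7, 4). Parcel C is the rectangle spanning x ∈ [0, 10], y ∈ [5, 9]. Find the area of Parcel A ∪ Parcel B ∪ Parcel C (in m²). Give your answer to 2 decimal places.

78.26

By inclusion–exclusion:
Individual areas: |Parcel A| = 31.5, |Parcel B| = 18, |Parcel C| = 40.
|Parcel A∩Parcel B| = 0.0375.
|Parcel A∩Parcel C| = 11.2.
|Parcel B∩Parcel C| = 0 (no overlap).
|Parcel A∩Parcel B∩Parcel C| = 0.
|Parcel A ∪ Parcel B ∪ Parcel C| = 89.5 − 11.2375 + 0 = 78.26.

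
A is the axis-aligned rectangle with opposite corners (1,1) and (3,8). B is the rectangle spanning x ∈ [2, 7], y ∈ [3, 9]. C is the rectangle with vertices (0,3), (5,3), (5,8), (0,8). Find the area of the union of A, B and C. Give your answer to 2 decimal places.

By inclusion–exclusion:
Individual areas: |A| = 14, |B| = 30, |C| = 25.
|A∩B|: x∈[2,3], y∈[3,8] → 1·5 = 5.
|A∩C|: x∈[1,3], y∈[3,8] → 2·5 = 10.
|B∩C|: x∈[2,5], y∈[3,8] → 3·5 = 15.
|A∩B∩C| = 5.
|A ∪ B ∪ C| = 69 − 30 + 5 = 44.00.

44.00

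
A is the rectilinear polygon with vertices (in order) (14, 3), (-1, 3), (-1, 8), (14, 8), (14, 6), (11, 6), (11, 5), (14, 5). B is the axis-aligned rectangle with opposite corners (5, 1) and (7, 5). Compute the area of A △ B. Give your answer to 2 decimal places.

|A| = 72, |B| = 8, |A∩B| = 4.
|A △ B| = |A| + |B| − 2·|A∩B| = 72 + 8 − 8 = 72.00.

72.00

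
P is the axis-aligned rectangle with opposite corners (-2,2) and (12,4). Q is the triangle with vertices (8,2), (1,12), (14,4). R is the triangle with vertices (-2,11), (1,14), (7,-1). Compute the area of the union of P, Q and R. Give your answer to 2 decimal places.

86.16

By inclusion–exclusion:
Individual areas: |P| = 28, |Q| = 37, |R| = 31.5.
|P∩Q| = 6.7333.
|P∩R| = 2.8.
|Q∩R| = 0.8054.
|P∩Q∩R| = 0.
|P ∪ Q ∪ R| = 96.5 − 10.3388 + 0 = 86.16.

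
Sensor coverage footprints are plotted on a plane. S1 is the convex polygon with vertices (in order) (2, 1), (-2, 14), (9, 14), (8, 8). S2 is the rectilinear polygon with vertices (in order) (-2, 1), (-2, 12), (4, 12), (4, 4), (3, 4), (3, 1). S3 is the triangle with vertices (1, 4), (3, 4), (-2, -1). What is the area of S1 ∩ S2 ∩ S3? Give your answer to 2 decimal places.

The intersection is the polygon with vertices (1.077,4), (3,4), (1.529,2.529).
By the shoelace formula its area is 1.41.

1.41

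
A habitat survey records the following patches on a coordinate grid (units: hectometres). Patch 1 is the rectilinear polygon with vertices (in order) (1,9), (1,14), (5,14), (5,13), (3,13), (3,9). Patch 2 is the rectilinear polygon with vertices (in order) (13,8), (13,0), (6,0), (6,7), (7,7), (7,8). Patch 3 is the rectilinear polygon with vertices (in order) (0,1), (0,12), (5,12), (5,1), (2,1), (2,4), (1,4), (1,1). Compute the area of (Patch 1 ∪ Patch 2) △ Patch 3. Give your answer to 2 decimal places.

|Patch 1 ∪ Patch 2| = 67.
|(Patch 1 ∪ Patch 2) ∩ Patch 3| = 6.
|(Patch 1 ∪ Patch 2) △ Patch 3| = 67 + 52 − 12 = 107.00.

107.00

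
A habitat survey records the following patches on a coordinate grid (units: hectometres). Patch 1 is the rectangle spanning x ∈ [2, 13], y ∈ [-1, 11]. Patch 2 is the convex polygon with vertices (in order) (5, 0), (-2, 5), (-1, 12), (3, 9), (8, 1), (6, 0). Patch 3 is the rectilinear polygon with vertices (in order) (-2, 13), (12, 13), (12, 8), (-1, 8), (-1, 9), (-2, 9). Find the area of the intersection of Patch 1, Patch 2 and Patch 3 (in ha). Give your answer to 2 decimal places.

1.69

The intersection is the polygon with vertices (3,9), (3.625,8), (2,8), (2,9.75).
By the shoelace formula its area is 1.69.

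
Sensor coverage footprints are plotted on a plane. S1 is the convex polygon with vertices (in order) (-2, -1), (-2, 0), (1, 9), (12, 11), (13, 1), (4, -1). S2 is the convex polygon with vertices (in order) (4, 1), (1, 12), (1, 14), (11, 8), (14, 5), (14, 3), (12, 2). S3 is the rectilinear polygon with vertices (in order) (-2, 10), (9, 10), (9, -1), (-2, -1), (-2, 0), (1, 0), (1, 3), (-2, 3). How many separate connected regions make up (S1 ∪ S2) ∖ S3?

(S1 ∪ S2) ∖ S3 splits into 2 disjoint pieces (area 7.5, area 53.2524).

2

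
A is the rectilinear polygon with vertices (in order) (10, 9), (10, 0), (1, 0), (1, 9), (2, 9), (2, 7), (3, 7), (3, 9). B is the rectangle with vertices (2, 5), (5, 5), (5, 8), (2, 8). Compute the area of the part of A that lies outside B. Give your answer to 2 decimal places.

71.00

|A| = 79, |A∩B| = 8.
|A ∖ B| = |A| − |A∩B| = 79 − 8 = 71.00.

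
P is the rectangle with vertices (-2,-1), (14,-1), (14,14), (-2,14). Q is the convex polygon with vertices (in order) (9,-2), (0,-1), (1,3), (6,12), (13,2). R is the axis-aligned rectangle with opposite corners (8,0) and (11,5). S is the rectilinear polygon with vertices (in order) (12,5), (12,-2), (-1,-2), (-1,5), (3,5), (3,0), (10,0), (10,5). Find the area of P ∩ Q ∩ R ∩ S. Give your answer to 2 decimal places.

4.99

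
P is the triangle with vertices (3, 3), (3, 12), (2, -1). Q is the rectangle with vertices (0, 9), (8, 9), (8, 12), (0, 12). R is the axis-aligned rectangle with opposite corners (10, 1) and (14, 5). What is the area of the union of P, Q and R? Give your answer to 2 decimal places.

44.15

By inclusion–exclusion:
Individual areas: |P| = 4.5, |Q| = 24, |R| = 16.
|P∩Q| = 0.3462.
|P∩R| = 0.
|Q∩R| = 0 (no overlap).
|P∩Q∩R| = 0.
|P ∪ Q ∪ R| = 44.5 − 0.3462 + 0 = 44.15.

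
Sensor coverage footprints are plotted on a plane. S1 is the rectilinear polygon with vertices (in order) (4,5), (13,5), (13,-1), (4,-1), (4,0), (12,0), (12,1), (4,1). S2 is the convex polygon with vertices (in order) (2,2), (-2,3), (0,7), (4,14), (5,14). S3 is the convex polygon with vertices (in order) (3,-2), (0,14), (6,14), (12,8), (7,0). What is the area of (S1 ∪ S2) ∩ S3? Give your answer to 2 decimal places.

|S1 ∪ S2| = 78.
|(S1 ∪ S2) ∩ S3| = 39.53.

39.53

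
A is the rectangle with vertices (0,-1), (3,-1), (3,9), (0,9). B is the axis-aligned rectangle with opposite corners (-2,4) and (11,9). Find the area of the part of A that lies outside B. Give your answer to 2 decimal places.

15.00

|A∩B|: x∈[0,3], y∈[4,9] → 3·5 = 15.
|A| = 30.
|A ∖ B| = |A| − |A∩B| = 30 − 15 = 15.00.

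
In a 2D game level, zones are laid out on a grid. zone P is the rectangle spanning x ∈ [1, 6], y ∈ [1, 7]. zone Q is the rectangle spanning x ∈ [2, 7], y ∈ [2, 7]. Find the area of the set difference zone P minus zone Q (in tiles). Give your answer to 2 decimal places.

|zone P∩zone Q|: x∈[2,6], y∈[2,7] → 4·5 = 20.
|zone P| = 30.
|zone P ∖ zone Q| = |zone P| − |zone P∩zone Q| = 30 − 20 = 10.00.

10.00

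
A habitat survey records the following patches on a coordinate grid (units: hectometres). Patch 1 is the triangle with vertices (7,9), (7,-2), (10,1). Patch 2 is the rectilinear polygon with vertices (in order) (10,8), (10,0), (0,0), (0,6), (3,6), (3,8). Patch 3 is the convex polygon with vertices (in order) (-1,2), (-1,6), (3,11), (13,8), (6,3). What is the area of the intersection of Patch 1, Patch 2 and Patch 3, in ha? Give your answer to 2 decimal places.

3.94

The intersection is the polygon with vertices (7.375,8), (8.563,4.831), (7,3.714), (7,8).
By the shoelace formula its area is 3.94.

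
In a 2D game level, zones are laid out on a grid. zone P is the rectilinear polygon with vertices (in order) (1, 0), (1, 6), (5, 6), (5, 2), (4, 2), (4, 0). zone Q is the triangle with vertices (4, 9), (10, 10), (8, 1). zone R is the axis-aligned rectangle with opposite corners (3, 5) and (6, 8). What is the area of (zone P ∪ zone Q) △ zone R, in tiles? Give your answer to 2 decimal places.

|zone P ∪ zone Q| = 48.
|(zone P ∪ zone Q) ∩ zone R| = 4.25.
|(zone P ∪ zone Q) △ zone R| = 48 + 9 − 8.5 = 48.50.

48.50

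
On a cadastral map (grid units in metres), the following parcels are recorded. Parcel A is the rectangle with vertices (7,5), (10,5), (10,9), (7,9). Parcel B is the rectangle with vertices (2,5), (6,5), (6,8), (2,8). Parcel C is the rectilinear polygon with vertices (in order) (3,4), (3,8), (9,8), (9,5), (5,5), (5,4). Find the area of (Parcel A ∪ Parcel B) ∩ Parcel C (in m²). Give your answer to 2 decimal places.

15.00

|Parcel A ∪ Parcel B| = 24.
|(Parcel A ∪ Parcel B) ∩ Parcel C| = 15.00.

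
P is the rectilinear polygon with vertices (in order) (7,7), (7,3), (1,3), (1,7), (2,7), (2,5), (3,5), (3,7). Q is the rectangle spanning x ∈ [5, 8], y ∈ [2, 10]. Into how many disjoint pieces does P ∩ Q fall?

P ∩ Q is a single connected region.

1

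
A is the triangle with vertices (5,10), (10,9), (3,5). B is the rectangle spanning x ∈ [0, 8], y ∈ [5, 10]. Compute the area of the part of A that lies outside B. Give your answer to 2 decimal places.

1.54

|A| = 13.5, |A∩B| = 11.9571.
|A ∖ B| = |A| − |A∩B| = 13.5 − 11.9571 = 1.54.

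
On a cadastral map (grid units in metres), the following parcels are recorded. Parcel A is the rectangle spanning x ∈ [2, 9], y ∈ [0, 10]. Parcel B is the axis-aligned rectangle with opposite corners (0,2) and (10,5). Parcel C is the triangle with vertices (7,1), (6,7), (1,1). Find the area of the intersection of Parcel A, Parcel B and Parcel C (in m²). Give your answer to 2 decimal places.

The intersection is the polygon with vertices (2,2), (2,2.2), (4.333,5), (6.333,5), (6.833,2).
By the shoelace formula its area is 10.48.

10.48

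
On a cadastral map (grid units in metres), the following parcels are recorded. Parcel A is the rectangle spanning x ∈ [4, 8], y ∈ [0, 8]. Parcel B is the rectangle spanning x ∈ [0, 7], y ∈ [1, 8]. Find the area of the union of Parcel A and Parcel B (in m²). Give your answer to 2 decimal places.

By inclusion–exclusion:
Individual areas: |Parcel A| = 32, |Parcel B| = 49.
|Parcel A∩Parcel B|: x∈[4,7], y∈[1,8] → 3·7 = 21.
|Parcel A ∪ Parcel B| = 81 − 21 = 60.00.

60.00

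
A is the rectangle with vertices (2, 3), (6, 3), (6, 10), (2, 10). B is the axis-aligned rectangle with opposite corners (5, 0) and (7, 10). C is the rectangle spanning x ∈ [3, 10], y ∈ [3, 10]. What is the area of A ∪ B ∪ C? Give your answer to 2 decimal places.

62.00

By inclusion–exclusion:
Individual areas: |A| = 28, |B| = 20, |C| = 49.
|A∩B|: x∈[5,6], y∈[3,10] → 1·7 = 7.
|A∩C|: x∈[3,6], y∈[3,10] → 3·7 = 21.
|B∩C|: x∈[5,7], y∈[3,10] → 2·7 = 14.
|A∩B∩C| = 7.
|A ∪ B ∪ C| = 97 − 42 + 7 = 62.00.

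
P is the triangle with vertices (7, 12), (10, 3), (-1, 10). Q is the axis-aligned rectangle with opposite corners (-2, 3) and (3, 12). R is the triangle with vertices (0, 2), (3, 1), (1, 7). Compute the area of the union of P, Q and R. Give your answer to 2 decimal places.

By inclusion–exclusion:
Individual areas: |P| = 39, |Q| = 45, |R| = 8.
|P∩Q| = 7.0909.
|P∩R| = 0.
|Q∩R| = 4.2667.
|P∩Q∩R| = 0.
|P ∪ Q ∪ R| = 92 − 11.3576 + 0 = 80.64.

80.64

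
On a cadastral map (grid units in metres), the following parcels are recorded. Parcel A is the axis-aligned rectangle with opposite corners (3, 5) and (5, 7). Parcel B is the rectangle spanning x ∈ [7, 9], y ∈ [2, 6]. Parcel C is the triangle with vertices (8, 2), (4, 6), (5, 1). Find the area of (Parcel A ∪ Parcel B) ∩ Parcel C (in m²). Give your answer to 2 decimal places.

|Parcel A ∪ Parcel B| = 12.
|(Parcel A ∪ Parcel B) ∩ Parcel C| = 0.90.

0.90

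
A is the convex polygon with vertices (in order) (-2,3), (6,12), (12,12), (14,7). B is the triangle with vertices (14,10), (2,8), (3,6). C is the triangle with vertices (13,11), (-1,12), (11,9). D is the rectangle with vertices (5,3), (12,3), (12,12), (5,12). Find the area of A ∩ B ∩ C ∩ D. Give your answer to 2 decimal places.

The intersection is the polygon with vertices (11,9), (9.8,9.3), (11.6,9.6).
By the shoelace formula its area is 0.45.

0.45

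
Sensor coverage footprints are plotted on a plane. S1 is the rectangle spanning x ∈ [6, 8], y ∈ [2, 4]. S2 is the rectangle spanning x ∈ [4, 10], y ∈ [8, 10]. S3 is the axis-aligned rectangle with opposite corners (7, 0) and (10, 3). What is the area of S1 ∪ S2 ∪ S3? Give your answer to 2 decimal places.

24.00

By inclusion–exclusion:
Individual areas: |S1| = 4, |S2| = 12, |S3| = 9.
|S1∩S2| = 0 (no overlap).
|S1∩S3|: x∈[7,8], y∈[2,3] → 1·1 = 1.
|S2∩S3| = 0 (no overlap).
|S1∩S2∩S3| = 0.
|S1 ∪ S2 ∪ S3| = 25 − 1 + 0 = 24.00.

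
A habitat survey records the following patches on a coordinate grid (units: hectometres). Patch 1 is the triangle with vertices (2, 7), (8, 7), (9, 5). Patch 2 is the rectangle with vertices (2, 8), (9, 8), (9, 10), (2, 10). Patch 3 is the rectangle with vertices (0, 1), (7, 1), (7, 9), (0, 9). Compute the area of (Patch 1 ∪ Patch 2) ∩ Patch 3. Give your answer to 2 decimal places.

|Patch 1 ∪ Patch 2| = 20.
|(Patch 1 ∪ Patch 2) ∩ Patch 3| = 8.57.

8.57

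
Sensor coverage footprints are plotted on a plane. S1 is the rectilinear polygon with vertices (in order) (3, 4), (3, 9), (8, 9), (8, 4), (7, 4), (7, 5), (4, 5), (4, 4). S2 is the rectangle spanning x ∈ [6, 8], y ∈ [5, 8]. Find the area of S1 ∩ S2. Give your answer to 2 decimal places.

6.00

The intersection is the polygon with vertices (8,5), (7,5), (6,5), (6,8), (8,8).
By the shoelace formula its area is 6.00.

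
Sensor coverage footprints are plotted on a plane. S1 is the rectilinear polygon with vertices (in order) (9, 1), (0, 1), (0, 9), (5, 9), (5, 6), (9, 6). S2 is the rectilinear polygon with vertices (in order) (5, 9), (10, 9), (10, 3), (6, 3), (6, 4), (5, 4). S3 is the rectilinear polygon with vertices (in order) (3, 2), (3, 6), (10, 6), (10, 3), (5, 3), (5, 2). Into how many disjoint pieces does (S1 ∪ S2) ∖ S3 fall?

(S1 ∪ S2) ∖ S3 is a single connected region.

1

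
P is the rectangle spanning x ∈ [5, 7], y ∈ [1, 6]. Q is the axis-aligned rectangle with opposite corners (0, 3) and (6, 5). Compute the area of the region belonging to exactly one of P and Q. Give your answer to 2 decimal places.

18.00

|P∩Q|: x∈[5,6], y∈[3,5] → 1·2 = 2.
|P △ Q| = |P| + |Q| − 2·|P∩Q| = 10 + 12 − 4 = 18.00.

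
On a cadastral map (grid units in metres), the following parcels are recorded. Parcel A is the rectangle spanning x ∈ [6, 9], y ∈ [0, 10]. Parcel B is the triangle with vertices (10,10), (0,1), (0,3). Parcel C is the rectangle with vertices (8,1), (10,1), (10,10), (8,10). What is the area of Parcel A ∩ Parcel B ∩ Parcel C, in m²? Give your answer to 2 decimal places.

The intersection is the polygon with vertices (8,8.2), (8,8.6), (9,9.3), (9,9.1).
By the shoelace formula its area is 0.30.

0.30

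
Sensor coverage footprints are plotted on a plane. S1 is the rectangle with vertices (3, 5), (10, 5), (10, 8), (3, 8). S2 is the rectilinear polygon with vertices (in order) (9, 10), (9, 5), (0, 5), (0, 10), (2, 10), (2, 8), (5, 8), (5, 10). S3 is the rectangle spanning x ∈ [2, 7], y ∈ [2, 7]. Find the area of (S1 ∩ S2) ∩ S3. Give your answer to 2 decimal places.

The region (S1 ∩ S2) ∩ S3 is the polygon with vertices (3,5), (3,7), (7,7), (7,5).
By the shoelace formula its area is 8.00.

8.00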